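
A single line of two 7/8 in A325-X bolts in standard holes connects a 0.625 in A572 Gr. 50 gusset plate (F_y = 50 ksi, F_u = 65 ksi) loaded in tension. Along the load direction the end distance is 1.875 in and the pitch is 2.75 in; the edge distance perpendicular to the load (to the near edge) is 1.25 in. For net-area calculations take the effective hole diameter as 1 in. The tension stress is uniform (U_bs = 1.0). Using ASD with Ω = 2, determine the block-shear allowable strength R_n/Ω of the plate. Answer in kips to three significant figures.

53.3 kips

Shear plane L_v = 1.875 + 1·2.75 = 4.625 in; A_gv = 4.625 × 0.625 = 2.891 in².
A_nv = (4.625 − 1.5·1) × 0.625 = 1.953 in².
A_nt = (1.25 − 0.5·1) × 0.625 = 0.4688 in².
0.6 F_u A_nv = 76.17 kips; 0.6 F_y A_gv = 86.72 kips → shear rupture governs the shear term.
R_n = 76.17 + 1.0 × 65 × 0.4688 = 106.6 kips.
Allowable strength R_n/Ω = 106.6 / 2 = 53.3 kips.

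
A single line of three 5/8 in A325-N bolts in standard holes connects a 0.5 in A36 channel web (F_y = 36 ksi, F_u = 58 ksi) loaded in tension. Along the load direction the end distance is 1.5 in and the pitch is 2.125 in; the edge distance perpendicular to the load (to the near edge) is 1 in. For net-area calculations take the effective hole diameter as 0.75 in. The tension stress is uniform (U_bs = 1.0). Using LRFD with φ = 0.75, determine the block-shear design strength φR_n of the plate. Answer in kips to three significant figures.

Shear plane L_v = 1.5 + 2·2.125 = 5.75 in; A_gv = 5.75 × 0.5 = 2.875 in².
A_nv = (5.75 − 2.5·0.75) × 0.5 = 1.938 in².
A_nt = (1 − 0.5·0.75) × 0.5 = 0.3125 in².
0.6 F_u A_nv = 67.42 kips; 0.6 F_y A_gv = 62.1 kips → shear yielding governs the shear term.
R_n = 62.1 + 1.0 × 58 × 0.3125 = 80.22 kips.
Design strength φR_n = 0.75 × 80.22 = 60.2 kips.

60.2 kips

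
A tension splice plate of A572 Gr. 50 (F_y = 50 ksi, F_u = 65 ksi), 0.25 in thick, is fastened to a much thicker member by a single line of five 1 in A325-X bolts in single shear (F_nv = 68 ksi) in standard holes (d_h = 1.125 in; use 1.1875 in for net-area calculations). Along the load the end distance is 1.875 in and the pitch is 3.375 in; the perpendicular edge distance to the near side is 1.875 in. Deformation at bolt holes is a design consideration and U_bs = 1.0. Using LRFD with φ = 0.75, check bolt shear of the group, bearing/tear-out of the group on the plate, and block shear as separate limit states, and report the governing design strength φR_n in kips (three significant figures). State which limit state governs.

89 kips (block shear governs)

Bolt shear: A_b = π·1²/4 = 0.7854 in²; R_n = 68 × 0.7854 × 5 × 1 = 267 kips → 0.75 × 267 = 200 kips.
Bearing: edge l_c = 1.312, r_n = 25.59 kips; interior l_c = 2.25, r_n = 39 kips; R_n = 25.59 + 4·39 = 181.6 kips → 136 kips.
Block shear: A_gv = 3.844, A_nv = 2.508, A_nt = 0.3203 in²; R_n = min(0.6F_uA_nv, 0.6F_yA_gv) + U_bs·F_u·A_nt = 118.6 kips → 89 kips.
Block shear governs: 89 kips.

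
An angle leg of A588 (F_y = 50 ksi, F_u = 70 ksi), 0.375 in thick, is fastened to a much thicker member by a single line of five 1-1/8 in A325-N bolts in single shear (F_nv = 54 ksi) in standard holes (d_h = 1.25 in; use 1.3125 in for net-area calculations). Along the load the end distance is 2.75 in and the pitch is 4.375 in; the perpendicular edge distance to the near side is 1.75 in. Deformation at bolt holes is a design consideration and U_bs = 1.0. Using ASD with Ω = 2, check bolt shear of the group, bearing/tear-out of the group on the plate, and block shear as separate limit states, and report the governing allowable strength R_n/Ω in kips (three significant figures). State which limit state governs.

127 kips (block shear governs)

Bolt shear: A_b = π·1.125²/4 = 0.994 in²; R_n = 54 × 0.994 × 5 × 1 = 268.4 kips → 268.4 / 2 = 134 kips.
Bearing: edge l_c = 2.125, r_n = 66.94 kips; interior l_c = 3.125, r_n = 70.88 kips; R_n = 66.94 + 4·70.88 = 350.4 kips → 175 kips.
Block shear: A_gv = 7.594, A_nv = 5.379, A_nt = 0.4102 in²; R_n = min(0.6F_uA_nv, 0.6F_yA_gv) + U_bs·F_u·A_nt = 254.6 kips → 127 kips.
Block shear governs: 127 kips.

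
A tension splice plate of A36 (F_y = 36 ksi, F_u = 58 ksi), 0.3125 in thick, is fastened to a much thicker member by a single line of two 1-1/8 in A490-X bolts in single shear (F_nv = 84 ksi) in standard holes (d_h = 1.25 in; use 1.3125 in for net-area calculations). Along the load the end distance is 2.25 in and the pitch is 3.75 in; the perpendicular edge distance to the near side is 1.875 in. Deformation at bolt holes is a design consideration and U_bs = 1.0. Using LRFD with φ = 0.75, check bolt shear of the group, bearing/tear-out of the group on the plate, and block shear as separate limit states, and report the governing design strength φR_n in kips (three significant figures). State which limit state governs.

46.9 kips (block shear governs)

Bolt shear: A_b = π·1.125²/4 = 0.994 in²; R_n = 84 × 0.994 × 2 × 1 = 167 kips → 0.75 × 167 = 125 kips.
Bearing: edge l_c = 1.625, r_n = 35.34 kips; interior l_c = 2.5, r_n = 48.94 kips; R_n = 35.34 + 1·48.94 = 84.28 kips → 63.2 kips.
Block shear: A_gv = 1.875, A_nv = 1.26, A_nt = 0.3809 in²; R_n = min(0.6F_uA_nv, 0.6F_yA_gv) + U_bs·F_u·A_nt = 62.59 kips → 46.9 kips.
Block shear governs: 46.9 kips.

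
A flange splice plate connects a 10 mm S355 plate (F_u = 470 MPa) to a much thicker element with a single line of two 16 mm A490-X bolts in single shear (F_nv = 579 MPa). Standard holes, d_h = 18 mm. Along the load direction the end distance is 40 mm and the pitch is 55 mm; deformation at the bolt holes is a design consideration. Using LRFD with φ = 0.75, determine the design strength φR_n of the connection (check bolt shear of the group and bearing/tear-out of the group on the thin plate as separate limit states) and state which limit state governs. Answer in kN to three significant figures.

Bolt shear: A_b = π·16²/4 = 201.1 mm²; R_n = 579 × 201.1 × 2 × 1 / 1000 = 232.8 kN → 0.75 × 232.8 = 175 kN.
Bearing (1.2 l_c t F_u ≤ 2.4 d t F_u): upper limit = 2.4·16·10·470 / 1000 = 180.5 kN.
  Edge l_c = 40 − 18/2 = 31 → r_n = 174.8 kN; interior l_c = 55 − 18 = 37 → r_n = 180.5 kN.
  R_n,bearing = 1·174.8 + 1·180.5 = 355.3 kN → 0.75 × 355.3 = 266 kN.
Bolt shear governs: 175 kN.

175 kN (bolt shear governs)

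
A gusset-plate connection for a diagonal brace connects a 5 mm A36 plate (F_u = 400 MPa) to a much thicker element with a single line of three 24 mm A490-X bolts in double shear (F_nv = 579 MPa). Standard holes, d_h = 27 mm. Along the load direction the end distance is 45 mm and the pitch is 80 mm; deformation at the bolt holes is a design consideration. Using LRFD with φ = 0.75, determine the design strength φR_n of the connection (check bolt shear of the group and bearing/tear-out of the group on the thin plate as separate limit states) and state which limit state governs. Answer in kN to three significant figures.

Bolt shear: A_b = π·24²/4 = 452.4 mm²; R_n = 579 × 452.4 × 3 × 2 / 1000 = 1572 kN → 0.75 × 1572 = 1180 kN.
Bearing (1.2 l_c t F_u ≤ 2.4 d t F_u): upper limit = 2.4·24·5·400 / 1000 = 115.2 kN.
  Edge l_c = 45 − 27/2 = 31.5 → r_n = 75.6 kN; interior l_c = 80 − 27 = 53 → r_n = 115.2 kN.
  R_n,bearing = 1·75.6 + 2·115.2 = 306 kN → 0.75 × 306 = 230 kN.
Bearing governs: 230 kN.

230 kN (bearing governs)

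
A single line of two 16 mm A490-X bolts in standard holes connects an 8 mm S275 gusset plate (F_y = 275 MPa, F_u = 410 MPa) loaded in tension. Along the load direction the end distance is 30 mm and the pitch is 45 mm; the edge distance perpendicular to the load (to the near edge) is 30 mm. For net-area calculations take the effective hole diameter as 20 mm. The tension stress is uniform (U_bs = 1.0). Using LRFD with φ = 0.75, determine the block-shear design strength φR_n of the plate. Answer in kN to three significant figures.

116 kN

Shear plane L_v = 30 + 1·45 = 75 mm; A_gv = 75 × 8 = 600 mm².
A_nv = (75 − 1.5·20) × 8 = 360 mm².
A_nt = (30 − 0.5·20) × 8 = 160 mm².
0.6 F_u A_nv = 88.56 kN; 0.6 F_y A_gv = 99 kN → shear rupture governs the shear term.
R_n = 88.56 + 1.0 × 410 × 160 / 1000 = 154.2 kN.
Design strength φR_n = 0.75 × 154.2 = 116 kN.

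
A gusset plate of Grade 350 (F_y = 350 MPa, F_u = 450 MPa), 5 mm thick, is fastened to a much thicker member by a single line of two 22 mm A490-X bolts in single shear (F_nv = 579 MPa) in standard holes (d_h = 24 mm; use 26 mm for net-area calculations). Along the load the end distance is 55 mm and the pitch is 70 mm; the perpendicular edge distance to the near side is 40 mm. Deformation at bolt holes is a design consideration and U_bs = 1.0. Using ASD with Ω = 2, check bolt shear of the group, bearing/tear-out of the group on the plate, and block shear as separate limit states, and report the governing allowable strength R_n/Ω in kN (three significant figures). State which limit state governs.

Bolt shear: A_b = π·22²/4 = 380.1 mm²; R_n = 579 × 380.1 × 2 × 1 / 1000 = 440.2 kN → 440.2 / 2 = 220 kN.
Bearing: edge l_c = 43, r_n = 116.1 kN; interior l_c = 46, r_n = 118.8 kN; R_n = 116.1 + 1·118.8 = 234.9 kN → 117 kN.
Block shear: A_gv = 625, A_nv = 430, A_nt = 135 mm²; R_n = min(0.6F_uA_nv, 0.6F_yA_gv) + U_bs·F_u·A_nt = 176.8 kN → 88.4 kN.
Block shear governs: 88.4 kN.

88.4 kN (block shear governs)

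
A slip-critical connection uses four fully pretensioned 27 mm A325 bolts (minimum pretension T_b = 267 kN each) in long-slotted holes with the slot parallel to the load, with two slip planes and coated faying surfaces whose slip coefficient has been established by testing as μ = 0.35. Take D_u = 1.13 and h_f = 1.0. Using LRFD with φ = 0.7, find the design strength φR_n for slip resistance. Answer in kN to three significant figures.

R_n = μ · D_u · h_f · T_b · n_s · n_b = 0.35 × 1.13 × 1.0 × 267 × 2 × 4 = 844.8 kN.
Design strength φR_n = 0.7 × 844.8 = 591 kN.

591 kN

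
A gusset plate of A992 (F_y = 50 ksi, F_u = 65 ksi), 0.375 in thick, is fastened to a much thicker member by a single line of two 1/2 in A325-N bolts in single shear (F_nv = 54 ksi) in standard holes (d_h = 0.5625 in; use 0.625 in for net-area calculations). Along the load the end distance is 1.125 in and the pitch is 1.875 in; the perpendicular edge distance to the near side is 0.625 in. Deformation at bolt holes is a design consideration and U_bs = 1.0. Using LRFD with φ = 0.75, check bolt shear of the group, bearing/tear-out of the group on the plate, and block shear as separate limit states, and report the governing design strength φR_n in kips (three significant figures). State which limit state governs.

Bolt shear: A_b = π·0.5²/4 = 0.1963 in²; R_n = 54 × 0.1963 × 2 × 1 = 21.21 kips → 0.75 × 21.21 = 15.9 kips.
Bearing: edge l_c = 0.8438, r_n = 24.68 kips; interior l_c = 1.312, r_n = 29.25 kips; R_n = 24.68 + 1·29.25 = 53.93 kips → 40.4 kips.
Block shear: A_gv = 1.125, A_nv = 0.7734, A_nt = 0.1172 in²; R_n = min(0.6F_uA_nv, 0.6F_yA_gv) + U_bs·F_u·A_nt = 37.78 kips → 28.3 kips.
Bolt shear governs: 15.9 kips.

15.9 kips (bolt shear governs)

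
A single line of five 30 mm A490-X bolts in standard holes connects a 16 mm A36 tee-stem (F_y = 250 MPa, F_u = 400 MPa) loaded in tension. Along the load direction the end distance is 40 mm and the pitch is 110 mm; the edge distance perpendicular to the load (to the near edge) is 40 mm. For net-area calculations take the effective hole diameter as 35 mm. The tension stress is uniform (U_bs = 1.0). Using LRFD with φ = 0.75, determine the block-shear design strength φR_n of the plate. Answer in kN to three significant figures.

972 kN

Shear plane L_v = 40 + 4·110 = 480 mm; A_gv = 480 × 16 = 7680 mm².
A_nv = (480 − 4.5·35) × 16 = 5160 mm².
A_nt = (40 − 0.5·35) × 16 = 360 mm².
0.6 F_u A_nv = 1238 kN; 0.6 F_y A_gv = 1152 kN → shear yielding governs the shear term.
R_n = 1152 + 1.0 × 400 × 360 / 1000 = 1296 kN.
Design strength φR_n = 0.75 × 1296 = 972 kN.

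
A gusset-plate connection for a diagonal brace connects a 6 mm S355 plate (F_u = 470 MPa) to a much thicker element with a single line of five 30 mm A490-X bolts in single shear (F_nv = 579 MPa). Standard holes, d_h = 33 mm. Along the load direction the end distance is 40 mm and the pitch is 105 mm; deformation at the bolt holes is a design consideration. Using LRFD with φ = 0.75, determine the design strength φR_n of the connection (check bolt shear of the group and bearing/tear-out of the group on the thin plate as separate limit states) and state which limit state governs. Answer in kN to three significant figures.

Bolt shear: A_b = π·30²/4 = 706.9 mm²; R_n = 579 × 706.9 × 5 × 1 / 1000 = 2046 kN → 0.75 × 2046 = 1530 kN.
Bearing (1.2 l_c t F_u ≤ 2.4 d t F_u): upper limit = 2.4·30·6·470 / 1000 = 203 kN.
  Edge l_c = 40 − 33/2 = 23.5 → r_n = 79.52 kN; interior l_c = 105 − 33 = 72 → r_n = 203 kN.
  R_n,bearing = 1·79.52 + 4·203 = 891.7 kN → 0.75 × 891.7 = 669 kN.
Bearing governs: 669 kN.

669 kN (bearing governs)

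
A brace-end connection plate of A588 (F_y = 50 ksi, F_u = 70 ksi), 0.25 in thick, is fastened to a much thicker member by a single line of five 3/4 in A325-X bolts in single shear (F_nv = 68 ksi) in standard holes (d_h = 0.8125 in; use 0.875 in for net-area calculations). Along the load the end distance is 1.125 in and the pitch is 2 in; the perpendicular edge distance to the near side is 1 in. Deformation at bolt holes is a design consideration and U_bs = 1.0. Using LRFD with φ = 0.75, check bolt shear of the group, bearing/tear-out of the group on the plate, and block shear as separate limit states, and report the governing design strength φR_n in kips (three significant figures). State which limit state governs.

48.2 kips (block shear governs)

Bolt shear: A_b = π·0.75²/4 = 0.4418 in²; R_n = 68 × 0.4418 × 5 × 1 = 150.2 kips → 0.75 × 150.2 = 113 kips.
Bearing: edge l_c = 0.7188, r_n = 15.09 kips; interior l_c = 1.188, r_n = 24.94 kips; R_n = 15.09 + 4·24.94 = 114.8 kips → 86.1 kips.
Block shear: A_gv = 2.281, A_nv = 1.297, A_nt = 0.1406 in²; R_n = min(0.6F_uA_nv, 0.6F_yA_gv) + U_bs·F_u·A_nt = 64.31 kips → 48.2 kips.
Block shear governs: 48.2 kips.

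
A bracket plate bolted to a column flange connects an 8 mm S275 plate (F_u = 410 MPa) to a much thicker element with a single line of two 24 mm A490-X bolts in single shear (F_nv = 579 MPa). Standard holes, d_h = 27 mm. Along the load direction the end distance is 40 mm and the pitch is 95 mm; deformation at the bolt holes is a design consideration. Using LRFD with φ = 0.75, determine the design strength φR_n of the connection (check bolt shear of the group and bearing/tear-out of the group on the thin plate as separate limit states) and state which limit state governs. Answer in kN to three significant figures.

220 kN (bearing governs)

Bolt shear: A_b = π·24²/4 = 452.4 mm²; R_n = 579 × 452.4 × 2 × 1 / 1000 = 523.9 kN → 0.75 × 523.9 = 393 kN.
Bearing (1.2 l_c t F_u ≤ 2.4 d t F_u): upper limit = 2.4·24·8·410 / 1000 = 188.9 kN.
  Edge l_c = 40 − 27/2 = 26.5 → r_n = 104.3 kN; interior l_c = 95 − 27 = 68 → r_n = 188.9 kN.
  R_n,bearing = 1·104.3 + 1·188.9 = 293.2 kN → 0.75 × 293.2 = 220 kN.
Bearing governs: 220 kN.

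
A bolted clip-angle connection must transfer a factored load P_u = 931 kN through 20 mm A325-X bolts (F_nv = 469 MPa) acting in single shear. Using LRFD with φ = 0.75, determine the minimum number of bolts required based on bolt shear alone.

A_b = π·20²/4 = 314.2 mm².
Per-bolt design strength φR_n = 0.75 × 469 × 314.2 × 1 / 1000 = 110.5 kN.
n ≥ 931 / 110.5 = 8.425 → use 9 bolts.

9 bolts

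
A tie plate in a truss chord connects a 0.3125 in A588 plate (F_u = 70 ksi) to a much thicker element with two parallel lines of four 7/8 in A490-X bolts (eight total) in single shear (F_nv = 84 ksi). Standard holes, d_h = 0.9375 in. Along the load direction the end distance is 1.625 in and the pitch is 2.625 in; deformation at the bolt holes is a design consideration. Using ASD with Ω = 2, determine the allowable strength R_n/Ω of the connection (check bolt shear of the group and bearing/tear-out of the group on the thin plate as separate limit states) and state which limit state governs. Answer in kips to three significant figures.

163 kips (bearing governs)

Bolt shear: A_b = π·0.875²/4 = 0.6013 in²; R_n = 84 × 0.6013 × 8 × 1 = 404.1 kips → 404.1 / 2 = 202 kips.
Bearing (1.2 l_c t F_u ≤ 2.4 d t F_u): upper limit = 2.4·0.875·0.3125·70 = 45.94 kips.
  Edge l_c = 1.625 − 0.9375/2 = 1.156 → r_n = 30.35 kips; interior l_c = 2.625 − 0.9375 = 1.688 → r_n = 44.3 kips.
  R_n,bearing = 2·30.35 + 6·44.3 = 326.5 kips → 326.5 / 2 = 163 kips.
Bearing governs: 163 kips.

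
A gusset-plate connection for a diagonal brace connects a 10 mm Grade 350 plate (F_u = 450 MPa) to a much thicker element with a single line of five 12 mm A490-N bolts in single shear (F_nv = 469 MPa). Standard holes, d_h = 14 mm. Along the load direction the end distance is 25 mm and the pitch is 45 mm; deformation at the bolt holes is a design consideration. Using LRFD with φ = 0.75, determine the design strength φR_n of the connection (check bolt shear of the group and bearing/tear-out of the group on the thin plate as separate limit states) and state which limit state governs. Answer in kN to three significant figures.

Bolt shear: A_b = π·12²/4 = 113.1 mm²; R_n = 469 × 113.1 × 5 × 1 / 1000 = 265.2 kN → 0.75 × 265.2 = 199 kN.
Bearing (1.2 l_c t F_u ≤ 2.4 d t F_u): upper limit = 2.4·12·10·450 / 1000 = 129.6 kN.
  Edge l_c = 25 − 14/2 = 18 → r_n = 97.2 kN; interior l_c = 45 − 14 = 31 → r_n = 129.6 kN.
  R_n,bearing = 1·97.2 + 4·129.6 = 615.6 kN → 0.75 × 615.6 = 462 kN.
Bolt shear governs: 199 kN.

199 kN (bolt shear governs)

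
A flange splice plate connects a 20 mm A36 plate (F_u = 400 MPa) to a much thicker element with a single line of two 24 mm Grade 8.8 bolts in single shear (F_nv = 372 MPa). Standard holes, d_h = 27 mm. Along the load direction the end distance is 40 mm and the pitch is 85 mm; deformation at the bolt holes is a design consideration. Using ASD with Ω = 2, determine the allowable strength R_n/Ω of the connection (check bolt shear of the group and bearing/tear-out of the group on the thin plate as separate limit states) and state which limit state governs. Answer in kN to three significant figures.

Bolt shear: A_b = π·24²/4 = 452.4 mm²; R_n = 372 × 452.4 × 2 × 1 / 1000 = 336.6 kN → 336.6 / 2 = 168 kN.
Bearing (1.2 l_c t F_u ≤ 2.4 d t F_u): upper limit = 2.4·24·20·400 / 1000 = 460.8 kN.
  Edge l_c = 40 − 27/2 = 26.5 → r_n = 254.4 kN; interior l_c = 85 − 27 = 58 → r_n = 460.8 kN.
  R_n,bearing = 1·254.4 + 1·460.8 = 715.2 kN → 715.2 / 2 = 358 kN.
Bolt shear governs: 168 kN.

168 kN (bolt shear governs)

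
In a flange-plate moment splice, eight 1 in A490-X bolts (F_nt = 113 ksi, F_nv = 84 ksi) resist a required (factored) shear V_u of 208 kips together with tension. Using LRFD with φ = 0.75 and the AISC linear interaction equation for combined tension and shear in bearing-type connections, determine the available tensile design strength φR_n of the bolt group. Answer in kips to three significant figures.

412 kips

A_b = π·1²/4 = 0.7854 in²; f_rv = 208 / (8 × 0.7854) = 33.1 ksi.
F'_nt = 1.3 F_nt − (F_nt / φF_nv) f_rv = 1.3·113 − (113/(0.75·84))·33.1 = 87.52 ksi, capped at F_nt → F'_nt = 87.52 ksi.
R_n = F'_nt · A_b · n = 87.52 × 0.7854 × 8 = 549.9 kips.
Design strength φR_n = 0.75 × 549.9 = 412 kips.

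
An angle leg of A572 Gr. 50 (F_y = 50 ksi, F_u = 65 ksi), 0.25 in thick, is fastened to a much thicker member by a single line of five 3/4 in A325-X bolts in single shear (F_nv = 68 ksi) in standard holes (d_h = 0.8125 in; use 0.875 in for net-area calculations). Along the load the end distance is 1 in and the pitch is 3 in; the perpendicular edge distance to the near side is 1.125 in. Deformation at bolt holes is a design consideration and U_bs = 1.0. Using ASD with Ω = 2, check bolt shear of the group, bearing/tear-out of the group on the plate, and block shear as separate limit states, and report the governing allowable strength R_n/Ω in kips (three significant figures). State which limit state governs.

Bolt shear: A_b = π·0.75²/4 = 0.4418 in²; R_n = 68 × 0.4418 × 5 × 1 = 150.2 kips → 150.2 / 2 = 75.1 kips.
Bearing: edge l_c = 0.5938, r_n = 11.58 kips; interior l_c = 2.188, r_n = 29.25 kips; R_n = 11.58 + 4·29.25 = 128.6 kips → 64.3 kips.
Block shear: A_gv = 3.25, A_nv = 2.266, A_nt = 0.1719 in²; R_n = min(0.6F_uA_nv, 0.6F_yA_gv) + U_bs·F_u·A_nt = 99.53 kips → 49.8 kips.
Block shear governs: 49.8 kips.

49.8 kips (block shear governs)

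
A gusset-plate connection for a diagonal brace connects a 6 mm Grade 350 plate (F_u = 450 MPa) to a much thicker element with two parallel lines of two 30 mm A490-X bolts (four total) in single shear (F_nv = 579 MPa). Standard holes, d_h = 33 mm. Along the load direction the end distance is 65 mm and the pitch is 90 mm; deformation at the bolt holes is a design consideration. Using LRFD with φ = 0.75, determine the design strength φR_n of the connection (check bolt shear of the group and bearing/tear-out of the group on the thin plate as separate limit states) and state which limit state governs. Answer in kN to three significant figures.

Bolt shear: A_b = π·30²/4 = 706.9 mm²; R_n = 579 × 706.9 × 4 × 1 / 1000 = 1637 kN → 0.75 × 1637 = 1230 kN.
Bearing (1.2 l_c t F_u ≤ 2.4 d t F_u): upper limit = 2.4·30·6·450 / 1000 = 194.4 kN.
  Edge l_c = 65 − 33/2 = 48.5 → r_n = 157.1 kN; interior l_c = 90 − 33 = 57 → r_n = 184.7 kN.
  R_n,bearing = 2·157.1 + 2·184.7 = 683.6 kN → 0.75 × 683.6 = 513 kN.
Bearing governs: 513 kN.

513 kN (bearing governs)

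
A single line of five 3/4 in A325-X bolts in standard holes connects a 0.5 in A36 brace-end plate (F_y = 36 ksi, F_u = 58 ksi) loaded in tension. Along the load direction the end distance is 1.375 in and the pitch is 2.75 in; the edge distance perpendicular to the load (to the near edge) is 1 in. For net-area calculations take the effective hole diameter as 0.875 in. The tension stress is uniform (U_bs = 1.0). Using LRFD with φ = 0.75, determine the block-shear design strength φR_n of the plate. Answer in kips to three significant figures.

112 kips

Shear plane L_v = 1.375 + 4·2.75 = 12.38 in; A_gv = 12.38 × 0.5 = 6.188 in².
A_nv = (12.38 − 4.5·0.875) × 0.5 = 4.219 in².
A_nt = (1 − 0.5·0.875) × 0.5 = 0.2812 in².
0.6 F_u A_nv = 146.8 kips; 0.6 F_y A_gv = 133.6 kips → shear yielding governs the shear term.
R_n = 133.6 + 1.0 × 58 × 0.2812 = 150 kips.
Design strength φR_n = 0.75 × 150 = 112 kips.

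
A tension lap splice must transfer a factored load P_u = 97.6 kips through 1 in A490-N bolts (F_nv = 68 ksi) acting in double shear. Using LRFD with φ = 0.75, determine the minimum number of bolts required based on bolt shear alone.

A_b = π·1²/4 = 0.7854 in².
Per-bolt design strength φR_n = 0.75 × 68 × 0.7854 × 2 = 80.11 kips.
n ≥ 97.6 / 80.11 = 1.218 → use 2 bolts.

2 bolts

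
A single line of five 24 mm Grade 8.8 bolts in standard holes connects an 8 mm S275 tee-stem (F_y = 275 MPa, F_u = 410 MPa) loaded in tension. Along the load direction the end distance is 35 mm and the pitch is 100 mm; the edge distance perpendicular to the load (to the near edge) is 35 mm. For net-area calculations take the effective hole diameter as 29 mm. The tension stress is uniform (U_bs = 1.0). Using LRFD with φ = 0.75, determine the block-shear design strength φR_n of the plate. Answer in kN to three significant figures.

Shear plane L_v = 35 + 4·100 = 435 mm; A_gv = 435 × 8 = 3480 mm².
A_nv = (435 − 4.5·29) × 8 = 2436 mm².
A_nt = (35 − 0.5·29) × 8 = 164 mm².
0.6 F_u A_nv = 599.3 kN; 0.6 F_y A_gv = 574.2 kN → shear yielding governs the shear term.
R_n = 574.2 + 1.0 × 410 × 164 / 1000 = 641.4 kN.
Design strength φR_n = 0.75 × 641.4 = 481 kN.

481 kN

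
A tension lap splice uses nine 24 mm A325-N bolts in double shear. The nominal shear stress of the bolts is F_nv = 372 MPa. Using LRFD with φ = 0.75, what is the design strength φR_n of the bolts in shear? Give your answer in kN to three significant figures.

2270 kN

A_b = π × 24² / 4 = 452.4 mm².
R_n = F_nv · A_b · n · n_s = 372 × 452.4 × 9 × 2 / 1000 = 3029 kN.
Design strength φR_n = 0.75 × 3029 = 2270 kN.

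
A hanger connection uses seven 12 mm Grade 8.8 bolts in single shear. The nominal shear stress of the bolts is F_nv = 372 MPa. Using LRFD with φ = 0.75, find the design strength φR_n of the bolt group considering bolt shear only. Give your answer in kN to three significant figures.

A_b = π × 12² / 4 = 113.1 mm².
R_n = F_nv · A_b · n · n_s = 372 × 113.1 × 7 × 1 / 1000 = 294.5 kN.
Design strength φR_n = 0.75 × 294.5 = 221 kN.

221 kN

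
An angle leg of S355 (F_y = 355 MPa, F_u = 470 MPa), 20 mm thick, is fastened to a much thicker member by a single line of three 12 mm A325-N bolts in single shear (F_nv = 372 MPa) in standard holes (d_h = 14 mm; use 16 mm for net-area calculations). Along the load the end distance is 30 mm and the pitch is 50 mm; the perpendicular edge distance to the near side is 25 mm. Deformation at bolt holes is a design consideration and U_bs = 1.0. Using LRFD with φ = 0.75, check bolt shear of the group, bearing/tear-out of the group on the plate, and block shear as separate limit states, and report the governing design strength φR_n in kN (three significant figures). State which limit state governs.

94.7 kN (bolt shear governs)

Bolt shear: A_b = π·12²/4 = 113.1 mm²; R_n = 372 × 113.1 × 3 × 1 / 1000 = 126.2 kN → 0.75 × 126.2 = 94.7 kN.
Bearing: edge l_c = 23, r_n = 259.4 kN; interior l_c = 36, r_n = 270.7 kN; R_n = 259.4 + 2·270.7 = 800.9 kN → 601 kN.
Block shear: A_gv = 2600, A_nv = 1800, A_nt = 340 mm²; R_n = min(0.6F_uA_nv, 0.6F_yA_gv) + U_bs·F_u·A_nt = 667.4 kN → 501 kN.
Bolt shear governs: 94.7 kN.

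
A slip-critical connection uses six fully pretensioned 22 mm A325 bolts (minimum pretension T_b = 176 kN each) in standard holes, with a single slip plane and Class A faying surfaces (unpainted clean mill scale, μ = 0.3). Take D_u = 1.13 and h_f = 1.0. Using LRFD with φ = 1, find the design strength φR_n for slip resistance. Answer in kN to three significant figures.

358 kN

R_n = μ · D_u · h_f · T_b · n_s · n_b = 0.3 × 1.13 × 1.0 × 176 × 1 × 6 = 358 kN.
Design strength φR_n = 1 × 358 = 358 kN.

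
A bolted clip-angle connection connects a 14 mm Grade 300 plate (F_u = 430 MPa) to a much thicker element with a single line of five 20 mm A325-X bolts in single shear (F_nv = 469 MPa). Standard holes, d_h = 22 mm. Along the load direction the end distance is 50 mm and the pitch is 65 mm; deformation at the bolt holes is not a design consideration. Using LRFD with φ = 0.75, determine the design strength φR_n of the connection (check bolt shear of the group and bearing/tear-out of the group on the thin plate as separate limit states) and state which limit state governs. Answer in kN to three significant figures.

Bolt shear: A_b = π·20²/4 = 314.2 mm²; R_n = 469 × 314.2 × 5 × 1 / 1000 = 736.7 kN → 0.75 × 736.7 = 553 kN.
Bearing (1.5 l_c t F_u ≤ 3.0 d t F_u): upper limit = 3.0·20·14·430 / 1000 = 361.2 kN.
  Edge l_c = 50 − 22/2 = 39 → r_n = 352.2 kN; interior l_c = 65 − 22 = 43 → r_n = 361.2 kN.
  R_n,bearing = 1·352.2 + 4·361.2 = 1797 kN → 0.75 × 1797 = 1350 kN.
Bolt shear governs: 553 kN.

553 kN (bolt shear governs)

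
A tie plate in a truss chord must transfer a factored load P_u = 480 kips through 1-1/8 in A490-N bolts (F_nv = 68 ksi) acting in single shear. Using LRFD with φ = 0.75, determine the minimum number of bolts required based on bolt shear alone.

10 bolts

A_b = π·1.125²/4 = 0.994 in².
Per-bolt design strength φR_n = 0.75 × 68 × 0.994 × 1 = 50.69 kips.
n ≥ 480 / 50.69 = 9.468 → use 10 bolts.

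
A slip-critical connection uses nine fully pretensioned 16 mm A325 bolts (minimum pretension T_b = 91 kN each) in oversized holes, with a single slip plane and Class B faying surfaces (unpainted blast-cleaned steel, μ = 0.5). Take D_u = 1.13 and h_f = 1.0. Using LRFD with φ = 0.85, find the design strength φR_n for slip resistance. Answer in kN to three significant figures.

393 kN

R_n = μ · D_u · h_f · T_b · n_s · n_b = 0.5 × 1.13 × 1.0 × 91 × 1 × 9 = 462.7 kN.
Design strength φR_n = 0.85 × 462.7 = 393 kN.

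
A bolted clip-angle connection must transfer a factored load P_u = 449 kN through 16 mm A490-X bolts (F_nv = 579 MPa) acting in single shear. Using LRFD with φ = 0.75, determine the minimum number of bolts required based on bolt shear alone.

6 bolts

A_b = π·16²/4 = 201.1 mm².
Per-bolt design strength φR_n = 0.75 × 579 × 201.1 × 1 / 1000 = 87.31 kN.
n ≥ 449 / 87.31 = 5.143 → use 6 bolts.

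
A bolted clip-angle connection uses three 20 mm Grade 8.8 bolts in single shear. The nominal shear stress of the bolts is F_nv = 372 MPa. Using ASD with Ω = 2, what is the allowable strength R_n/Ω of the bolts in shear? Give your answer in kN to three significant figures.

175 kN

A_b = π × 20² / 4 = 314.2 mm².
R_n = F_nv · A_b · n · n_s = 372 × 314.2 × 3 × 1 / 1000 = 350.6 kN.
Allowable strength R_n/Ω = 350.6 / 2 = 175 kN.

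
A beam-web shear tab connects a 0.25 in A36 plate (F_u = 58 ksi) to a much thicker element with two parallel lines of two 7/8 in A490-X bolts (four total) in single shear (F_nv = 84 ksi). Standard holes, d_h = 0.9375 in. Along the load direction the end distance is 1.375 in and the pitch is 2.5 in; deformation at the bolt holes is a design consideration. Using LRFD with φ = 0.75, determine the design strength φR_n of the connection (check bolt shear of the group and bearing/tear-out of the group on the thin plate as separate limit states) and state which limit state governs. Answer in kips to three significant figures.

64.4 kips (bearing governs)

Bolt shear: A_b = π·0.875²/4 = 0.6013 in²; R_n = 84 × 0.6013 × 4 × 1 = 202 kips → 0.75 × 202 = 152 kips.
Bearing (1.2 l_c t F_u ≤ 2.4 d t F_u): upper limit = 2.4·0.875·0.25·58 = 30.45 kips.
  Edge l_c = 1.375 − 0.9375/2 = 0.9062 → r_n = 15.77 kips; interior l_c = 2.5 − 0.9375 = 1.562 → r_n = 27.19 kips.
  R_n,bearing = 2·15.77 + 2·27.19 = 85.91 kips → 0.75 × 85.91 = 64.4 kips.
Bearing governs: 64.4 kips.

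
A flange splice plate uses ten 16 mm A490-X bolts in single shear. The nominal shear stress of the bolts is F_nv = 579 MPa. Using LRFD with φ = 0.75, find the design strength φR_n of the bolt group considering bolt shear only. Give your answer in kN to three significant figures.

873 kN

A_b = π × 16² / 4 = 201.1 mm².
R_n = F_nv · A_b · n · n_s = 579 × 201.1 × 10 × 1 / 1000 = 1164 kN.
Design strength φR_n = 0.75 × 1164 = 873 kN.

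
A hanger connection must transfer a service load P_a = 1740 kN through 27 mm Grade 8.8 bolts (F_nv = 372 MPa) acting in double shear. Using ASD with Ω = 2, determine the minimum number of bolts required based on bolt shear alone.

9 bolts

A_b = π·27²/4 = 572.6 mm².
Per-bolt allowable strength R_n/Ω = 372 × 572.6 × 2 / 1000 / 2 = 213 kN.
n ≥ 1740 / 213 = 8.169 → use 9 bolts.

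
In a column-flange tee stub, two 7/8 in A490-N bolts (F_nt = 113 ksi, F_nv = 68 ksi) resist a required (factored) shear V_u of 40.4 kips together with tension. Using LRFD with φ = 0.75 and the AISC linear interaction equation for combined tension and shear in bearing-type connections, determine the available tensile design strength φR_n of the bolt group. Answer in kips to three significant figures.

65.4 kips

A_b = π·0.875²/4 = 0.6013 in²; f_rv = 40.4 / (2 × 0.6013) = 33.59 ksi.
F'_nt = 1.3 F_nt − (F_nt / φF_nv) f_rv = 1.3·113 − (113/(0.75·68))·33.59 = 72.47 ksi, capped at F_nt → F'_nt = 72.47 ksi.
R_n = F'_nt · A_b · n = 72.47 × 0.6013 × 2 = 87.15 kips.
Design strength φR_n = 0.75 × 87.15 = 65.4 kips.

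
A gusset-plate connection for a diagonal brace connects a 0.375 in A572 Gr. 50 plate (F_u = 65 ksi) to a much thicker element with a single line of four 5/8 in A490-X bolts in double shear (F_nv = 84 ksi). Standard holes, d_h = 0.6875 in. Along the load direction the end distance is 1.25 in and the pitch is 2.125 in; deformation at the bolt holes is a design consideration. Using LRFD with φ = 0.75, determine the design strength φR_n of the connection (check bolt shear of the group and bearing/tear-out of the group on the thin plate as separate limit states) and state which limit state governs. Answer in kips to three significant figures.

102 kips (bearing governs)

Bolt shear: A_b = π·0.625²/4 = 0.3068 in²; R_n = 84 × 0.3068 × 4 × 2 = 206.2 kips → 0.75 × 206.2 = 155 kips.
Bearing (1.2 l_c t F_u ≤ 2.4 d t F_u): upper limit = 2.4·0.625·0.375·65 = 36.56 kips.
  Edge l_c = 1.25 − 0.6875/2 = 0.9062 → r_n = 26.51 kips; interior l_c = 2.125 − 0.6875 = 1.438 → r_n = 36.56 kips.
  R_n,bearing = 1·26.51 + 3·36.56 = 136.2 kips → 0.75 × 136.2 = 102 kips.
Bearing governs: 102 kips.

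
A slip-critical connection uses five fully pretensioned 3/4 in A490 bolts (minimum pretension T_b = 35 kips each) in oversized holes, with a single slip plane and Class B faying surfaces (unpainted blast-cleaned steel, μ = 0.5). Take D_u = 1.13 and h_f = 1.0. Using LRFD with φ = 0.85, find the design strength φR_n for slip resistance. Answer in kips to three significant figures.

84 kips

R_n = μ · D_u · h_f · T_b · n_s · n_b = 0.5 × 1.13 × 1.0 × 35 × 1 × 5 = 98.88 kips.
Design strength φR_n = 0.85 × 98.88 = 84 kips.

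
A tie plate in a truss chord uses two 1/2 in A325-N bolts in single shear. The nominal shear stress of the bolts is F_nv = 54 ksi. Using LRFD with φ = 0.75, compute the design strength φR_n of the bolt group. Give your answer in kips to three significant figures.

15.9 kips

A_b = π × 0.5² / 4 = 0.1963 in².
R_n = F_nv · A_b · n · n_s = 54 × 0.1963 × 2 × 1 = 21.21 kips.
Design strength φR_n = 0.75 × 21.21 = 15.9 kips.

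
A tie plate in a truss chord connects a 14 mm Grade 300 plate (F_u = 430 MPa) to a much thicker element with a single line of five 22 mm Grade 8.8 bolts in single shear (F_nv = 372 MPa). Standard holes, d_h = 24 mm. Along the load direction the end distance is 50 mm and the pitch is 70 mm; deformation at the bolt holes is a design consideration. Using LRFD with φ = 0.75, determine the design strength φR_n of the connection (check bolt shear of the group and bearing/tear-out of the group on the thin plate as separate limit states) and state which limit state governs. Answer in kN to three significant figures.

Bolt shear: A_b = π·22²/4 = 380.1 mm²; R_n = 372 × 380.1 × 5 × 1 / 1000 = 707 kN → 0.75 × 707 = 530 kN.
Bearing (1.2 l_c t F_u ≤ 2.4 d t F_u): upper limit = 2.4·22·14·430 / 1000 = 317.9 kN.
  Edge l_c = 50 − 24/2 = 38 → r_n = 274.5 kN; interior l_c = 70 − 24 = 46 → r_n = 317.9 kN.
  R_n,bearing = 1·274.5 + 4·317.9 = 1546 kN → 0.75 × 1546 = 1160 kN.
Bolt shear governs: 530 kN.

530 kN (bolt shear governs)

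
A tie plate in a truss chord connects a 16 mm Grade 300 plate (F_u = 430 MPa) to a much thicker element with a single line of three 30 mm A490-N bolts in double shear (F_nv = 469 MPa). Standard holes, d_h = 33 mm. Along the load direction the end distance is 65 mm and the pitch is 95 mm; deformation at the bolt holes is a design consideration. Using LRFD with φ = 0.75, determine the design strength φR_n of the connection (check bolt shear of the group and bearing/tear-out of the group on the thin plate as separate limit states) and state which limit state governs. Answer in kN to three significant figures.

1040 kN (bearing governs)

Bolt shear: A_b = π·30²/4 = 706.9 mm²; R_n = 469 × 706.9 × 3 × 2 / 1000 = 1989 kN → 0.75 × 1989 = 1490 kN.
Bearing (1.2 l_c t F_u ≤ 2.4 d t F_u): upper limit = 2.4·30·16·430 / 1000 = 495.4 kN.
  Edge l_c = 65 − 33/2 = 48.5 → r_n = 400.4 kN; interior l_c = 95 − 33 = 62 → r_n = 495.4 kN.
  R_n,bearing = 1·400.4 + 2·495.4 = 1391 kN → 0.75 × 1391 = 1040 kN.
Bearing governs: 1040 kN.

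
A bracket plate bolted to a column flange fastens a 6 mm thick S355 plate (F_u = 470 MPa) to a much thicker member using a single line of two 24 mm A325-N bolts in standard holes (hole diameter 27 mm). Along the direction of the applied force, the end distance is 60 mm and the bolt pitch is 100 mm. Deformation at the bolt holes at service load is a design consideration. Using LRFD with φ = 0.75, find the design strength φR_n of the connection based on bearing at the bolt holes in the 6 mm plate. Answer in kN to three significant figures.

Per bolt r_n = 1.2 l_c t F_u ≤ 2.4 d t F_u; upper limit = 2.4 × 24 × 6 × 470 / 1000 = 162.4 kN.
Edge bolt: l_c = 60 − 27/2 = 46.5 mm → 1.2 × 46.5 × 6 × 470 / 1000 = 157.4 → r_n = 157.4 kN.
Interior bolts: l_c = 100 − 27 = 73 mm → 1.2 × 73 × 6 × 470 / 1000 = 247 → r_n = 162.4 kN.
R_n = 1 × 157.4 + 1 × 162.4 = 319.8 kN.
Design strength φR_n = 0.75 × 319.8 = 240 kN.

240 kN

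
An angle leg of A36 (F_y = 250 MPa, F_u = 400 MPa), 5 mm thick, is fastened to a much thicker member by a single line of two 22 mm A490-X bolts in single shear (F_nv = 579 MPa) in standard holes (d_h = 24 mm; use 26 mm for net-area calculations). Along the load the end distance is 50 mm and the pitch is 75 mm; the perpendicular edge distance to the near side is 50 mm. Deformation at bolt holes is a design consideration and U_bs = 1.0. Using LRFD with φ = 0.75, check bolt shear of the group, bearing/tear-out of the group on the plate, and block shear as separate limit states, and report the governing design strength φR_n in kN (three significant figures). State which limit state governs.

126 kN (block shear governs)

Bolt shear: A_b = π·22²/4 = 380.1 mm²; R_n = 579 × 380.1 × 2 × 1 / 1000 = 440.2 kN → 0.75 × 440.2 = 330 kN.
Bearing: edge l_c = 38, r_n = 91.2 kN; interior l_c = 51, r_n = 105.6 kN; R_n = 91.2 + 1·105.6 = 196.8 kN → 148 kN.
Block shear: A_gv = 625, A_nv = 430, A_nt = 185 mm²; R_n = min(0.6F_uA_nv, 0.6F_yA_gv) + U_bs·F_u·A_nt = 167.8 kN → 126 kN.
Block shear governs: 126 kN.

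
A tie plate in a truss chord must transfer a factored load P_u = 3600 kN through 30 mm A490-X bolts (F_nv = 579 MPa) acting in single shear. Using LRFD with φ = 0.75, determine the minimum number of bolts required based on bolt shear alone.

12 bolts

A_b = π·30²/4 = 706.9 mm².
Per-bolt design strength φR_n = 0.75 × 579 × 706.9 × 1 / 1000 = 307 kN.
n ≥ 3600 / 307 = 11.73 → use 12 bolts.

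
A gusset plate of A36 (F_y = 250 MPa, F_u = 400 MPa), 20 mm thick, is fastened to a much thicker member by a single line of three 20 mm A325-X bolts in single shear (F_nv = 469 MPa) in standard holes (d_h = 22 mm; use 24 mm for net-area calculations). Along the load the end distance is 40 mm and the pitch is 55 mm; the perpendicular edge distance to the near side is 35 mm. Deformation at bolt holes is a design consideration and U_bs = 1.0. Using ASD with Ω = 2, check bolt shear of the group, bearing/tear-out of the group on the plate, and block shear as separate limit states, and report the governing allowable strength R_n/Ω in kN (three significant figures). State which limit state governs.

Bolt shear: A_b = π·20²/4 = 314.2 mm²; R_n = 469 × 314.2 × 3 × 1 / 1000 = 442 kN → 442 / 2 = 221 kN.
Bearing: edge l_c = 29, r_n = 278.4 kN; interior l_c = 33, r_n = 316.8 kN; R_n = 278.4 + 2·316.8 = 912 kN → 456 kN.
Block shear: A_gv = 3000, A_nv = 1800, A_nt = 460 mm²; R_n = min(0.6F_uA_nv, 0.6F_yA_gv) + U_bs·F_u·A_nt = 616 kN → 308 kN.
Bolt shear governs: 221 kN.

221 kN (bolt shear governs)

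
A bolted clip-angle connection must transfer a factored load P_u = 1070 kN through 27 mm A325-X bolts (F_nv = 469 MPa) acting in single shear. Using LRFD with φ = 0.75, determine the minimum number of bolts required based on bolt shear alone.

6 bolts

A_b = π·27²/4 = 572.6 mm².
Per-bolt design strength φR_n = 0.75 × 469 × 572.6 × 1 / 1000 = 201.4 kN.
n ≥ 1070 / 201.4 = 5.313 → use 6 bolts.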